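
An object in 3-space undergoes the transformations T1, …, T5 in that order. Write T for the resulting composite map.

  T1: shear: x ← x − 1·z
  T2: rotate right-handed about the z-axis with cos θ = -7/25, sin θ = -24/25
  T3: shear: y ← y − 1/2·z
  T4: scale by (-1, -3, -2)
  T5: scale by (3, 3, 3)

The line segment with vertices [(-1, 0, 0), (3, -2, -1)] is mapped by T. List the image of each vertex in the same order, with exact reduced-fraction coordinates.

T1 shear: x ← x − 1·z: (-1, 0, 0) → (-1, 0, 0); (3, -2, -1) → (4, -2, -1)
T2 rotate right-handed about the z-axis with cos θ = -7/25, sin θ = -24/25: (-1, 0, 0) → (7/25, 24/25, 0); (4, -2, -1) → (-76/25, -82/25, -1)
T3 shear: y ← y − 1/2·z: (7/25, 24/25, 0) → (7/25, 24/25, 0); (-76/25, -82/25, -1) → (-76/25, -139/50, -1)
T4 scale by (-1, -3, -2): (7/25, 24/25, 0) → (-7/25, -72/25, 0); (-76/25, -139/50, -1) → (76/25, 417/50, 2)
T5 scale by (3, 3, 3): (-7/25, -72/25, 0) → (-21/25, -216/25, 0); (76/25, 417/50, 2) → (228/25, 1251/50, 6)

image vertices: (-21/25, -216/25, 0), (228/25, 1251/50, 6)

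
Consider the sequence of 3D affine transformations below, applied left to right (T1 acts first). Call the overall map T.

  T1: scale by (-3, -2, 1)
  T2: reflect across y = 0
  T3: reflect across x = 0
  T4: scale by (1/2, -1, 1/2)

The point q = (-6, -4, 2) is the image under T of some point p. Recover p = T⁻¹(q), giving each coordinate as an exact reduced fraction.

T1 = [-3 0 0 0; 0 -2 0 0; 0 0 1 0; 0 0 0 1]
T2·T1 = [-3 0 0 0; 0 2 0 0; 0 0 1 0; 0 0 0 1]
T3·…·T1 = [3 0 0 0; 0 2 0 0; 0 0 1 0; 0 0 0 1]
T4·…·T1 = [3/2 0 0 0; 0 -2 0 0; 0 0 1/2 0; 0 0 0 1]
det M = -3/2; M⁻¹ = [2/3 0 0 0; 0 -1/2 0 0; 0 0 2 0; 0 0 0 1]
M⁻¹ · (-6, -4, 2)ᵀ = (-4, 2, 4)ᵀ

p = (-4, 2, 4)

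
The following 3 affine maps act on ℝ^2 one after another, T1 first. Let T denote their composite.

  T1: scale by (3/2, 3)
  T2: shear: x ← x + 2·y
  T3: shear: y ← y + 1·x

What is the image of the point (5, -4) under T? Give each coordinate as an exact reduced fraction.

T(p) = (-33/2, -57/2)

T1 scale by (3/2, 3): (5, -4) → (15/2, -12)
T2 shear: x ← x + 2·y: (15/2, -12) → (-33/2, -12)
T3 shear: y ← y + 1·x: (-33/2, -12) → (-33/2, -57/2)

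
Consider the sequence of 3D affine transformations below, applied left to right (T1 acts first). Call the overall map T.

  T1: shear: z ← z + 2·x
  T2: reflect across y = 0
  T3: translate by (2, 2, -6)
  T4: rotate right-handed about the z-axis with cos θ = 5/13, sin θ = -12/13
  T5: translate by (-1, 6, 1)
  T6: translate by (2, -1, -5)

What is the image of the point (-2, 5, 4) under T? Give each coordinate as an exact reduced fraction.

T(p) = (-23/13, 50/13, -10)

T1 shear: z ← z + 2·x: (-2, 5, 4) → (-2, 5, 0)
T2 reflect across y = 0: (-2, 5, 0) → (-2, -5, 0)
T3 translate by (2, 2, -6): (-2, -5, 0) → (0, -3, -6)
T4 rotate right-handed about the z-axis with cos θ = 5/13, sin θ = -12/13: (0, -3, -6) → (-36/13, -15/13, -6)
T5 translate by (-1, 6, 1): (-36/13, -15/13, -6) → (-49/13, 63/13, -5)
T6 translate by (2, -1, -5): (-49/13, 63/13, -5) → (-23/13, 50/13, -10)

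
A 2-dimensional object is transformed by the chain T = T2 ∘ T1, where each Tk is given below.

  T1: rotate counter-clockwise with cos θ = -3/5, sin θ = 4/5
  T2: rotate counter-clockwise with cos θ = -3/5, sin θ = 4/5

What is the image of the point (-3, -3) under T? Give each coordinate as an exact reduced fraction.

T(p) = (-51/25, 93/25)

T1 rotate counter-clockwise with cos θ = -3/5, sin θ = 4/5: (-3, -3) → (21/5, -3/5)
T2 rotate counter-clockwise with cos θ = -3/5, sin θ = 4/5: (21/5, -3/5) → (-51/25, 93/25)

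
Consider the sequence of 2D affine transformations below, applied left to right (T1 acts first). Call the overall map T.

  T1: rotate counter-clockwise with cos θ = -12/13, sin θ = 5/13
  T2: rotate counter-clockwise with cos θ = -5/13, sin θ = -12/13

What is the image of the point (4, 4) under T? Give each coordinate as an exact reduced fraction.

T(p) = (4/169, 956/169)

T1 rotate counter-clockwise with cos θ = -12/13, sin θ = 5/13: (4, 4) → (-68/13, -28/13)
T2 rotate counter-clockwise with cos θ = -5/13, sin θ = -12/13: (-68/13, -28/13) → (4/169, 956/169)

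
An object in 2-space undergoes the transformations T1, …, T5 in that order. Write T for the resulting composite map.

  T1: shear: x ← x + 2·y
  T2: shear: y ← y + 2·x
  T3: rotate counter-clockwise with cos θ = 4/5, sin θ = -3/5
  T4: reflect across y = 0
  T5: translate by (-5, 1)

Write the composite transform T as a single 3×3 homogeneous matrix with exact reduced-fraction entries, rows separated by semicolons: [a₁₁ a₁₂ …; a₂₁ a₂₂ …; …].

T1 = [1 2 0; 0 1 0; 0 0 1]
T2·T1 = [1 2 0; 2 5 0; 0 0 1]
T3·…·T1 = [2 23/5 0; 1 14/5 0; 0 0 1]
T4·…·T1 = [2 23/5 0; -1 -14/5 0; 0 0 1]
T5·…·T1 = [2 23/5 -5; -1 -14/5 1; 0 0 1]

T = [2 23/5 -5; -1 -14/5 1; 0 0 1]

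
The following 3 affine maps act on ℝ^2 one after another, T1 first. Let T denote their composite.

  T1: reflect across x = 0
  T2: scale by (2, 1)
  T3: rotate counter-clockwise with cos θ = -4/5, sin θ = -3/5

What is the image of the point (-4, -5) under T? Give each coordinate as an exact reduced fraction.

T(p) = (-47/5, -4/5)

T1 reflect across x = 0: (-4, -5) → (4, -5)
T2 scale by (2, 1): (4, -5) → (8, -5)
T3 rotate counter-clockwise with cos θ = -4/5, sin θ = -3/5: (8, -5) → (-47/5, -4/5)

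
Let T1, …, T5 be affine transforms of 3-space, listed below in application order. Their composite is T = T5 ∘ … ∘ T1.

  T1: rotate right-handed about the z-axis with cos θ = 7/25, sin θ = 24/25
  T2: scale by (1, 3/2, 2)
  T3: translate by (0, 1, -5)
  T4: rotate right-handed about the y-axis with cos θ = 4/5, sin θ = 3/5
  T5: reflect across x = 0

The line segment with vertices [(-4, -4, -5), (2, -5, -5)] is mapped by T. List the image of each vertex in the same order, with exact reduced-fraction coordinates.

image vertices: (853/125, -161/25, -1704/125), (589/125, 89/50, -1902/125)

T1 rotate right-handed about the z-axis with cos θ = 7/25, sin θ = 24/25: (-4, -4, -5) → (68/25, -124/25, -5); (2, -5, -5) → (134/25, 13/25, -5)
T2 scale by (1, 3/2, 2): (68/25, -124/25, -5) → (68/25, -186/25, -10); (134/25, 13/25, -5) → (134/25, 39/50, -10)
T3 translate by (0, 1, -5): (68/25, -186/25, -10) → (68/25, -161/25, -15); (134/25, 39/50, -10) → (134/25, 89/50, -15)
T4 rotate right-handed about the y-axis with cos θ = 4/5, sin θ = 3/5: (68/25, -161/25, -15) → (-853/125, -161/25, -1704/125); (134/25, 89/50, -15) → (-589/125, 89/50, -1902/125)
T5 reflect across x = 0: (-853/125, -161/25, -1704/125) → (853/125, -161/25, -1704/125); (-589/125, 89/50, -1902/125) → (589/125, 89/50, -1902/125)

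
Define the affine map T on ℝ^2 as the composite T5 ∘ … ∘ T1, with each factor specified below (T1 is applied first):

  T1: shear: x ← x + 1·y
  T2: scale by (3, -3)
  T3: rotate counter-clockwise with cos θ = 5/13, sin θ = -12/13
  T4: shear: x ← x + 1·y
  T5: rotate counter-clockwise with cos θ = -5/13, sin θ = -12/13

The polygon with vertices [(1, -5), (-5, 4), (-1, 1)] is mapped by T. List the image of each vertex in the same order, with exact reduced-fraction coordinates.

T1 shear: x ← x + 1·y: (1, -5) → (-4, -5); (-5, 4) → (-1, 4); (-1, 1) → (0, 1)
T2 scale by (3, -3): (-4, -5) → (-12, 15); (-1, 4) → (-3, -12); (0, 1) → (0, -3)
T3 rotate counter-clockwise with cos θ = 5/13, sin θ = -12/13: (-12, 15) → (120/13, 219/13); (-3, -12) → (-159/13, -24/13); (0, -3) → (-36/13, -15/13)
T4 shear: x ← x + 1·y: (120/13, 219/13) → (339/13, 219/13); (-159/13, -24/13) → (-183/13, -24/13); (-36/13, -15/13) → (-51/13, -15/13)
T5 rotate counter-clockwise with cos θ = -5/13, sin θ = -12/13: (339/13, 219/13) → (933/169, -5163/169); (-183/13, -24/13) → (627/169, 2316/169); (-51/13, -15/13) → (75/169, 687/169)

image vertices: (933/169, -5163/169), (627/169, 2316/169), (75/169, 687/169)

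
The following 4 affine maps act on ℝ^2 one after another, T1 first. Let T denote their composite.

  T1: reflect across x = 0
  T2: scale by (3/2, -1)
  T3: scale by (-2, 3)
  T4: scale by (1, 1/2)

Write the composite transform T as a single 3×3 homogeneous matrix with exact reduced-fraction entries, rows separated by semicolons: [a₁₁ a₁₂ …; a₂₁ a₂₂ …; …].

T1 = [-1 0 0; 0 1 0; 0 0 1]
T2·T1 = [-3/2 0 0; 0 -1 0; 0 0 1]
T3·…·T1 = [3 0 0; 0 -3 0; 0 0 1]
T4·…·T1 = [3 0 0; 0 -3/2 0; 0 0 1]

T = [3 0 0; 0 -3/2 0; 0 0 1]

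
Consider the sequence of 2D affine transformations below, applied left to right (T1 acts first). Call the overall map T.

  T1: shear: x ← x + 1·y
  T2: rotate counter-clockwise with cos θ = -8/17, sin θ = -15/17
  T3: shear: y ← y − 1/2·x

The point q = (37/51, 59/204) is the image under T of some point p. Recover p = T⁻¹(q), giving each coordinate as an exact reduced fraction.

T1 = [1 1 0; 0 1 0; 0 0 1]
T2·T1 = [-8/17 7/17 0; -15/17 -23/17 0; 0 0 1]
T3·…·T1 = [-8/17 7/17 0; -11/17 -53/34 0; 0 0 1]
det M = 1; M⁻¹ = [-53/34 -7/17 0; 11/17 -8/17 0; 0 0 1]
M⁻¹ · (37/51, 59/204)ᵀ = (-5/4, 1/3)ᵀ

p = (-5/4, 1/3)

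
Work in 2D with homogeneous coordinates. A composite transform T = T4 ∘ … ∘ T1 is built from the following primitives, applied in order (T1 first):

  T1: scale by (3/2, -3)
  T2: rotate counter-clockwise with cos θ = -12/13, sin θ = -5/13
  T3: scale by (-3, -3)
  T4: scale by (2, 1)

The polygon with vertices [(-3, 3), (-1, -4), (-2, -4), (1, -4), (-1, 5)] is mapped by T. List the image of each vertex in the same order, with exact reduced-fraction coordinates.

T1 scale by (3/2, -3): (-3, 3) → (-9/2, -9); (-1, -4) → (-3/2, 12); (-2, -4) → (-3, 12); (1, -4) → (3/2, 12); (-1, 5) → (-3/2, -15)
T2 rotate counter-clockwise with cos θ = -12/13, sin θ = -5/13: (-9/2, -9) → (9/13, 261/26); (-3/2, 12) → (6, -21/2); (-3, 12) → (96/13, -129/13); (3/2, 12) → (42/13, -303/26); (-3/2, -15) → (-57/13, 375/26)
T3 scale by (-3, -3): (9/13, 261/26) → (-27/13, -783/26); (6, -21/2) → (-18, 63/2); (96/13, -129/13) → (-288/13, 387/13); (42/13, -303/26) → (-126/13, 909/26); (-57/13, 375/26) → (171/13, -1125/26)
T4 scale by (2, 1): (-27/13, -783/26) → (-54/13, -783/26); (-18, 63/2) → (-36, 63/2); (-288/13, 387/13) → (-576/13, 387/13); (-126/13, 909/26) → (-252/13, 909/26); (171/13, -1125/26) → (342/13, -1125/26)

image vertices: (-54/13, -783/26), (-36, 63/2), (-576/13, 387/13), (-252/13, 909/26), (342/13, -1125/26)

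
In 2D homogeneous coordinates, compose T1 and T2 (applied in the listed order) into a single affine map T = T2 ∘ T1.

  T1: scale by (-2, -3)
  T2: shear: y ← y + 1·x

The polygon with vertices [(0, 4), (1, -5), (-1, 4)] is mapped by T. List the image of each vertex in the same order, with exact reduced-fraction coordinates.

T1 scale by (-2, -3): (0, 4) → (0, -12); (1, -5) → (-2, 15); (-1, 4) → (2, -12)
T2 shear: y ← y + 1·x: (0, -12) → (0, -12); (-2, 15) → (-2, 13); (2, -12) → (2, -10)

image vertices: (0, -12), (-2, 13), (2, -10)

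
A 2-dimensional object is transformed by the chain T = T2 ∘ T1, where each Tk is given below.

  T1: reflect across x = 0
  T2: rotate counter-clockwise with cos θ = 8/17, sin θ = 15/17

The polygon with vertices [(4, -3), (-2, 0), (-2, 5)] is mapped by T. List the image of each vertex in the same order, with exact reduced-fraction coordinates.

T1 reflect across x = 0: (4, -3) → (-4, -3); (-2, 0) → (2, 0); (-2, 5) → (2, 5)
T2 rotate counter-clockwise with cos θ = 8/17, sin θ = 15/17: (-4, -3) → (13/17, -84/17); (2, 0) → (16/17, 30/17); (2, 5) → (-59/17, 70/17)

image vertices: (13/17, -84/17), (16/17, 30/17), (-59/17, 70/17)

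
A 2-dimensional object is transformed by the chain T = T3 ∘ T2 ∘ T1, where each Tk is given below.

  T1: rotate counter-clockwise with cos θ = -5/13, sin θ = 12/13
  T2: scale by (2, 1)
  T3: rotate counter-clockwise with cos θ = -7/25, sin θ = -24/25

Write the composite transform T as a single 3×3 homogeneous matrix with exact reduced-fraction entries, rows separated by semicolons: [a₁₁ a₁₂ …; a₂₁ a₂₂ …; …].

T1 = [-5/13 -12/13 0; 12/13 -5/13 0; 0 0 1]
T2·T1 = [-10/13 -24/13 0; 12/13 -5/13 0; 0 0 1]
T3·…·T1 = [358/325 48/325 0; 12/25 47/25 0; 0 0 1]

T = [358/325 48/325 0; 12/25 47/25 0; 0 0 1]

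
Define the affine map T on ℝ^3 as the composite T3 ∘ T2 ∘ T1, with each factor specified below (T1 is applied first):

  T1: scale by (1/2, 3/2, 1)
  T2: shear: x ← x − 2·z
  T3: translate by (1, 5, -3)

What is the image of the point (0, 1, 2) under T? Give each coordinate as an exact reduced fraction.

T(p) = (-3, 13/2, -1)

T1 scale by (1/2, 3/2, 1): (0, 1, 2) → (0, 3/2, 2)
T2 shear: x ← x − 2·z: (0, 3/2, 2) → (-4, 3/2, 2)
T3 translate by (1, 5, -3): (-4, 3/2, 2) → (-3, 13/2, -1)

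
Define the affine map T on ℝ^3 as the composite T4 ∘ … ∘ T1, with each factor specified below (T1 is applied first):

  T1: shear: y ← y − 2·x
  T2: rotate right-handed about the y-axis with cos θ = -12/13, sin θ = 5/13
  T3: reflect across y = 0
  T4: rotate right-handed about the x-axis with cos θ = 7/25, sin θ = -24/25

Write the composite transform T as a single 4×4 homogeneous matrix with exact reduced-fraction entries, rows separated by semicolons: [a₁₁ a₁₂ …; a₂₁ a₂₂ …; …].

T = [-12/13 0 5/13 0; 62/325 -7/25 -288/325 0; -659/325 24/25 -84/325 0; 0 0 0 1]

T1 = [1 0 0 0; -2 1 0 0; 0 0 1 0; 0 0 0 1]
T2·T1 = [-12/13 0 5/13 0; -2 1 0 0; -5/13 0 -12/13 0; 0 0 0 1]
T3·…·T1 = [-12/13 0 5/13 0; 2 -1 0 0; -5/13 0 -12/13 0; 0 0 0 1]
T4·…·T1 = [-12/13 0 5/13 0; 62/325 -7/25 -288/325 0; -659/325 24/25 -84/325 0; 0 0 0 1]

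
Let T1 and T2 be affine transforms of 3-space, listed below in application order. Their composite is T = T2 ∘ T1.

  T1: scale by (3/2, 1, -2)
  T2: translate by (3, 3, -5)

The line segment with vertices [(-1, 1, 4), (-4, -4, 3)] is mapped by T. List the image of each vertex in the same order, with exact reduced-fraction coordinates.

T1 scale by (3/2, 1, -2): (-1, 1, 4) → (-3/2, 1, -8); (-4, -4, 3) → (-6, -4, -6)
T2 translate by (3, 3, -5): (-3/2, 1, -8) → (3/2, 4, -13); (-6, -4, -6) → (-3, -1, -11)

image vertices: (3/2, 4, -13), (-3, -1, -11)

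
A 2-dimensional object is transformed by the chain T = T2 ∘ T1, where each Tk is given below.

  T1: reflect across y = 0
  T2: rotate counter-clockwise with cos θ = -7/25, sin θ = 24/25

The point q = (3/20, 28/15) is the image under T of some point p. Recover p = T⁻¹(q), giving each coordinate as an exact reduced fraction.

T1 = [1 0 0; 0 -1 0; 0 0 1]
T2·T1 = [-7/25 24/25 0; 24/25 7/25 0; 0 0 1]
det M = -1; M⁻¹ = [-7/25 24/25 0; 24/25 7/25 0; 0 0 1]
M⁻¹ · (3/20, 28/15)ᵀ = (7/4, 2/3)ᵀ

p = (7/4, 2/3)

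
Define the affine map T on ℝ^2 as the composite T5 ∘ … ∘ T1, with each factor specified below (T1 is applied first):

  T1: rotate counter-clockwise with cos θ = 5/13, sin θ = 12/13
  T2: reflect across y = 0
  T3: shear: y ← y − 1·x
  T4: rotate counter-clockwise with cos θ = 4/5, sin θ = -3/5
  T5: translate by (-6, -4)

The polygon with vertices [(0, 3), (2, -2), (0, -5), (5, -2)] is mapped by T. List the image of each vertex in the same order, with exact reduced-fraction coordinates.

image vertices: (-471/65, -68/65), (-398/65, -554/65), (-51/13, -116/13), (-491/65, -803/65)

T1 rotate counter-clockwise with cos θ = 5/13, sin θ = 12/13: (0, 3) → (-36/13, 15/13); (2, -2) → (34/13, 14/13); (0, -5) → (60/13, -25/13); (5, -2) → (49/13, 50/13)
T2 reflect across y = 0: (-36/13, 15/13) → (-36/13, -15/13); (34/13, 14/13) → (34/13, -14/13); (60/13, -25/13) → (60/13, 25/13); (49/13, 50/13) → (49/13, -50/13)
T3 shear: y ← y − 1·x: (-36/13, -15/13) → (-36/13, 21/13); (34/13, -14/13) → (34/13, -48/13); (60/13, 25/13) → (60/13, -35/13); (49/13, -50/13) → (49/13, -99/13)
T4 rotate counter-clockwise with cos θ = 4/5, sin θ = -3/5: (-36/13, 21/13) → (-81/65, 192/65); (34/13, -48/13) → (-8/65, -294/65); (60/13, -35/13) → (27/13, -64/13); (49/13, -99/13) → (-101/65, -543/65)
T5 translate by (-6, -4): (-81/65, 192/65) → (-471/65, -68/65); (-8/65, -294/65) → (-398/65, -554/65); (27/13, -64/13) → (-51/13, -116/13); (-101/65, -543/65) → (-491/65, -803/65)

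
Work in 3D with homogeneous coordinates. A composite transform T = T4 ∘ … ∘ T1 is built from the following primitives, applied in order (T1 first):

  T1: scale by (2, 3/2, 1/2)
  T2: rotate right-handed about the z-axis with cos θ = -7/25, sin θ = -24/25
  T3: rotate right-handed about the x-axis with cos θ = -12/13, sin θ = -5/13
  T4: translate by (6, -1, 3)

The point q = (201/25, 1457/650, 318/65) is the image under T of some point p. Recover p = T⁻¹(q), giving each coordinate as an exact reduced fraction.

p = (3/2, 2, -1)

T1 = [2 0 0 0; 0 3/2 0 0; 0 0 1/2 0; 0 0 0 1]
T2·T1 = [-14/25 36/25 0 0; -48/25 -21/50 0 0; 0 0 1/2 0; 0 0 0 1]
T3·…·T1 = [-14/25 36/25 0 0; 576/325 126/325 5/26 0; 48/65 21/130 -6/13 0; 0 0 0 1]
T4·…·T1 = [-14/25 36/25 0 6; 576/325 126/325 5/26 -1; 48/65 21/130 -6/13 3; 0 0 0 1]
det M = 3/2; M⁻¹ = [-7/50 144/325 12/65 237/325; 16/25 56/325 14/195 -1262/325; 0 10/13 -24/13 82/13; 0 0 0 1]
M⁻¹ · (201/25, 1457/650, 318/65)ᵀ = (3/2, 2, -1)ᵀ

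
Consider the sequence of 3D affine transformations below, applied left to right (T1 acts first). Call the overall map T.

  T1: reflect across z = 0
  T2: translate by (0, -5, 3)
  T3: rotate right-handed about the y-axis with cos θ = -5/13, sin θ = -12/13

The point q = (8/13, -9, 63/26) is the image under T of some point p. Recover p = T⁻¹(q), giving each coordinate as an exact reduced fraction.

T1 = [1 0 0 0; 0 1 0 0; 0 0 -1 0; 0 0 0 1]
T2·T1 = [1 0 0 0; 0 1 0 -5; 0 0 -1 3; 0 0 0 1]
T3·…·T1 = [-5/13 0 12/13 -36/13; 0 1 0 -5; 12/13 0 5/13 -15/13; 0 0 0 1]
det M = -1; M⁻¹ = [-5/13 0 12/13 0; 0 1 0 5; 12/13 0 5/13 3; 0 0 0 1]
M⁻¹ · (8/13, -9, 63/26)ᵀ = (2, -4, 9/2)ᵀ

p = (2, -4, 9/2)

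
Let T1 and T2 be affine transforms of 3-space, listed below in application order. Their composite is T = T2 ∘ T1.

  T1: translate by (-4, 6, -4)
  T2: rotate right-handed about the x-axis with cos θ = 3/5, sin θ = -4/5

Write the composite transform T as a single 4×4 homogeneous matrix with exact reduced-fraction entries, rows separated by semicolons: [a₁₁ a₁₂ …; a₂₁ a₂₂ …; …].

T1 = [1 0 0 -4; 0 1 0 6; 0 0 1 -4; 0 0 0 1]
T2·T1 = [1 0 0 -4; 0 3/5 4/5 2/5; 0 -4/5 3/5 -36/5; 0 0 0 1]

T = [1 0 0 -4; 0 3/5 4/5 2/5; 0 -4/5 3/5 -36/5; 0 0 0 1]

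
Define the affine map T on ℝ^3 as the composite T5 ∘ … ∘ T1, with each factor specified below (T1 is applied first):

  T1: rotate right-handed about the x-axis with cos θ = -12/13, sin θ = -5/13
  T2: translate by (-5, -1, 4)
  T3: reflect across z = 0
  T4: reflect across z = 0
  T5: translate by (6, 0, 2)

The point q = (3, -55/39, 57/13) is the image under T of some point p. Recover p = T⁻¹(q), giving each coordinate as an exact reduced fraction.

T1 = [1 0 0 0; 0 -12/13 5/13 0; 0 -5/13 -12/13 0; 0 0 0 1]
T2·T1 = [1 0 0 -5; 0 -12/13 5/13 -1; 0 -5/13 -12/13 4; 0 0 0 1]
T3·…·T1 = [1 0 0 -5; 0 -12/13 5/13 -1; 0 5/13 12/13 -4; 0 0 0 1]
T4·…·T1 = [1 0 0 -5; 0 -12/13 5/13 -1; 0 -5/13 -12/13 4; 0 0 0 1]
T5·…·T1 = [1 0 0 1; 0 -12/13 5/13 -1; 0 -5/13 -12/13 6; 0 0 0 1]
det M = 1; M⁻¹ = [1 0 0 -1; 0 -12/13 -5/13 18/13; 0 5/13 -12/13 77/13; 0 0 0 1]
M⁻¹ · (3, -55/39, 57/13)ᵀ = (2, 1, 4/3)ᵀ

p = (2, 1, 4/3)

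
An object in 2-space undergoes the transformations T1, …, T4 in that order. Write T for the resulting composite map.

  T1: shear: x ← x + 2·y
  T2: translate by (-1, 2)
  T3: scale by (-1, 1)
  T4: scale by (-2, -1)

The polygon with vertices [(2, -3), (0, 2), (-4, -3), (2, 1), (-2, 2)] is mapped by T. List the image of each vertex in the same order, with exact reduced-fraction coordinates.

image vertices: (-10, 1), (6, -4), (-22, 1), (6, -3), (2, -4)

T1 shear: x ← x + 2·y: (2, -3) → (-4, -3); (0, 2) → (4, 2); (-4, -3) → (-10, -3); (2, 1) → (4, 1); (-2, 2) → (2, 2)
T2 translate by (-1, 2): (-4, -3) → (-5, -1); (4, 2) → (3, 4); (-10, -3) → (-11, -1); (4, 1) → (3, 3); (2, 2) → (1, 4)
T3 scale by (-1, 1): (-5, -1) → (5, -1); (3, 4) → (-3, 4); (-11, -1) → (11, -1); (3, 3) → (-3, 3); (1, 4) → (-1, 4)
T4 scale by (-2, -1): (5, -1) → (-10, 1); (-3, 4) → (6, -4); (11, -1) → (-22, 1); (-3, 3) → (6, -3); (-1, 4) → (2, -4)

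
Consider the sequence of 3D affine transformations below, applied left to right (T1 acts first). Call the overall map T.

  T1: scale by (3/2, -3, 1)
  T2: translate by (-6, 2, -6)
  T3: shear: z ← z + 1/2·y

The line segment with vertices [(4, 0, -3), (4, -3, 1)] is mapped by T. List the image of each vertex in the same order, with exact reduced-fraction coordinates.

image vertices: (0, 2, -8), (0, 11, 1/2)

T1 scale by (3/2, -3, 1): (4, 0, -3) → (6, 0, -3); (4, -3, 1) → (6, 9, 1)
T2 translate by (-6, 2, -6): (6, 0, -3) → (0, 2, -9); (6, 9, 1) → (0, 11, -5)
T3 shear: z ← z + 1/2·y: (0, 2, -9) → (0, 2, -8); (0, 11, -5) → (0, 11, 1/2)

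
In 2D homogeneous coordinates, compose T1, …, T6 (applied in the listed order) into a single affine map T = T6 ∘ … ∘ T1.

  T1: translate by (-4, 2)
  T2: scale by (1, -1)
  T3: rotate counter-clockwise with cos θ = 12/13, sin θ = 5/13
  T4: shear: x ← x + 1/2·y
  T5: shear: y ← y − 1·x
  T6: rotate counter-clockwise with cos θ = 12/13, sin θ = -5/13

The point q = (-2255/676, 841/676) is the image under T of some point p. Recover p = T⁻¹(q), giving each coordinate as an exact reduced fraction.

p = (1, 3/4)

T1 = [1 0 -4; 0 1 2; 0 0 1]
T2·T1 = [1 0 -4; 0 -1 -2; 0 0 1]
T3·…·T1 = [12/13 5/13 -38/13; 5/13 -12/13 -44/13; 0 0 1]
T4·…·T1 = [29/26 -1/13 -60/13; 5/13 -12/13 -44/13; 0 0 1]
T5·…·T1 = [29/26 -1/13 -60/13; -19/26 -11/13 16/13; 0 0 1]
T6·…·T1 = [253/338 -67/169 -640/169; -373/338 -127/169 492/169; 0 0 1]
det M = -1; M⁻¹ = [127/169 -67/169 4; -373/338 -253/338 -2; 0 0 1]
M⁻¹ · (-2255/676, 841/676)ᵀ = (1, 3/4)ᵀ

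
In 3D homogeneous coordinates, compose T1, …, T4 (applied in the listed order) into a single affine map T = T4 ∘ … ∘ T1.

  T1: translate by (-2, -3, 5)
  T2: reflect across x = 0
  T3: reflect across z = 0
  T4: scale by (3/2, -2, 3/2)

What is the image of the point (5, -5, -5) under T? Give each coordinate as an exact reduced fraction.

T(p) = (-9/2, 16, 0)

T1 translate by (-2, -3, 5): (5, -5, -5) → (3, -8, 0)
T2 reflect across x = 0: (3, -8, 0) → (-3, -8, 0)
T3 reflect across z = 0: (-3, -8, 0) → (-3, -8, 0)
T4 scale by (3/2, -2, 3/2): (-3, -8, 0) → (-9/2, 16, 0)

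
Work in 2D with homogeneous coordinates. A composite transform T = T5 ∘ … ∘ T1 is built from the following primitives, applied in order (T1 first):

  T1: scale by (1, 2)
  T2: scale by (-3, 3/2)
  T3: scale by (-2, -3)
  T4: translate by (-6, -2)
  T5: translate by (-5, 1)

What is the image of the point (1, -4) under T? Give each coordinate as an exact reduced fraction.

T1 scale by (1, 2): (1, -4) → (1, -8)
T2 scale by (-3, 3/2): (1, -8) → (-3, -12)
T3 scale by (-2, -3): (-3, -12) → (6, 36)
T4 translate by (-6, -2): (6, 36) → (0, 34)
T5 translate by (-5, 1): (0, 34) → (-5, 35)

T(p) = (-5, 35)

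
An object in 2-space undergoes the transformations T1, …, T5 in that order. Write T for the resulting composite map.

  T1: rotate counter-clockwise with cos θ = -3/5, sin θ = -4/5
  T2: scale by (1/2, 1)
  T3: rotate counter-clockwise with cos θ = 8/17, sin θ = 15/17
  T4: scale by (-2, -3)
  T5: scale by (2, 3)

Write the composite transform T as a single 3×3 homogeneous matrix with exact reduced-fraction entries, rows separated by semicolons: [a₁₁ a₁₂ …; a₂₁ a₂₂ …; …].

T = [-192/85 -244/85 0; 981/170 -54/85 0; 0 0 1]

T1 = [-3/5 4/5 0; -4/5 -3/5 0; 0 0 1]
T2·T1 = [-3/10 2/5 0; -4/5 -3/5 0; 0 0 1]
T3·…·T1 = [48/85 61/85 0; -109/170 6/85 0; 0 0 1]
T4·…·T1 = [-96/85 -122/85 0; 327/170 -18/85 0; 0 0 1]
T5·…·T1 = [-192/85 -244/85 0; 981/170 -54/85 0; 0 0 1]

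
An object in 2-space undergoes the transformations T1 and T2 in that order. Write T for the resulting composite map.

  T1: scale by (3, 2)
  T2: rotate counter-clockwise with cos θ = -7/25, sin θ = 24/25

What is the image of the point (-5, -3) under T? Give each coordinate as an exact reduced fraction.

T(p) = (249/25, -318/25)

T1 scale by (3, 2): (-5, -3) → (-15, -6)
T2 rotate counter-clockwise with cos θ = -7/25, sin θ = 24/25: (-15, -6) → (249/25, -318/25)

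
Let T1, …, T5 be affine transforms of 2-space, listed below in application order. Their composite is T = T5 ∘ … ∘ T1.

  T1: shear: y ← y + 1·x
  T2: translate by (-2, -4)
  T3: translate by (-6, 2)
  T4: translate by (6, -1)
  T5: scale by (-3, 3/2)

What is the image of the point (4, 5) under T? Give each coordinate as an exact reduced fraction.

T1 shear: y ← y + 1·x: (4, 5) → (4, 9)
T2 translate by (-2, -4): (4, 9) → (2, 5)
T3 translate by (-6, 2): (2, 5) → (-4, 7)
T4 translate by (6, -1): (-4, 7) → (2, 6)
T5 scale by (-3, 3/2): (2, 6) → (-6, 9)

T(p) = (-6, 9)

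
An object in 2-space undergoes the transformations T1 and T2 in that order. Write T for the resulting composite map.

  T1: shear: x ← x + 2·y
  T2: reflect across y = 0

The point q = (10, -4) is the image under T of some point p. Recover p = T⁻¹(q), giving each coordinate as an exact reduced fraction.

T1 = [1 2 0; 0 1 0; 0 0 1]
T2·T1 = [1 2 0; 0 -1 0; 0 0 1]
det M = -1; M⁻¹ = [1 2 0; 0 -1 0; 0 0 1]
M⁻¹ · (10, -4)ᵀ = (2, 4)ᵀ

p = (2, 4)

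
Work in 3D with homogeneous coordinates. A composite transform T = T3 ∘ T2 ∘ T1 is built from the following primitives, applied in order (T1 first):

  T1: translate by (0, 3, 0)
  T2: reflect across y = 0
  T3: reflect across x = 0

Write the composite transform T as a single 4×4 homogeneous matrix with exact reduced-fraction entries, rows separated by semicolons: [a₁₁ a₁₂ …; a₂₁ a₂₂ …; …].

T1 = [1 0 0 0; 0 1 0 3; 0 0 1 0; 0 0 0 1]
T2·T1 = [1 0 0 0; 0 -1 0 -3; 0 0 1 0; 0 0 0 1]
T3·…·T1 = [-1 0 0 0; 0 -1 0 -3; 0 0 1 0; 0 0 0 1]

T = [-1 0 0 0; 0 -1 0 -3; 0 0 1 0; 0 0 0 1]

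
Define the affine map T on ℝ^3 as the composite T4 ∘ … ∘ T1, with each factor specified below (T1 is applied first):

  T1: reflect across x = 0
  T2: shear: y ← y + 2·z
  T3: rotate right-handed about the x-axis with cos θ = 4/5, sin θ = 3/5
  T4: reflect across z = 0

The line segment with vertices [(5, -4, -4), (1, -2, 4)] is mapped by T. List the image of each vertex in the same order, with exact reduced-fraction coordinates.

T1 reflect across x = 0: (5, -4, -4) → (-5, -4, -4); (1, -2, 4) → (-1, -2, 4)
T2 shear: y ← y + 2·z: (-5, -4, -4) → (-5, -12, -4); (-1, -2, 4) → (-1, 6, 4)
T3 rotate right-handed about the x-axis with cos θ = 4/5, sin θ = 3/5: (-5, -12, -4) → (-5, -36/5, -52/5); (-1, 6, 4) → (-1, 12/5, 34/5)
T4 reflect across z = 0: (-5, -36/5, -52/5) → (-5, -36/5, 52/5); (-1, 12/5, 34/5) → (-1, 12/5, -34/5)

image vertices: (-5, -36/5, 52/5), (-1, 12/5, -34/5)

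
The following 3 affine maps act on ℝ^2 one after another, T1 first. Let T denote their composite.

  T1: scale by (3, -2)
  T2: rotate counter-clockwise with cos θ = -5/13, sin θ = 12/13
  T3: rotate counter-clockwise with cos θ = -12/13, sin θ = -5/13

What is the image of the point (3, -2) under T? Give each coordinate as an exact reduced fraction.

T1 scale by (3, -2): (3, -2) → (9, 4)
T2 rotate counter-clockwise with cos θ = -5/13, sin θ = 12/13: (9, 4) → (-93/13, 88/13)
T3 rotate counter-clockwise with cos θ = -12/13, sin θ = -5/13: (-93/13, 88/13) → (1556/169, -591/169)

T(p) = (1556/169, -591/169)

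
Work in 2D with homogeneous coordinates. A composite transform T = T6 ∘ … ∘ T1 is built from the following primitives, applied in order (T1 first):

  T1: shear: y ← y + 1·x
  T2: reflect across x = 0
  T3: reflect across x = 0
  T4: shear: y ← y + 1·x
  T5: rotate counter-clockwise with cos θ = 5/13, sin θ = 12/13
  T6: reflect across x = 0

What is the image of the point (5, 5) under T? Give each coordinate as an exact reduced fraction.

T1 shear: y ← y + 1·x: (5, 5) → (5, 10)
T2 reflect across x = 0: (5, 10) → (-5, 10)
T3 reflect across x = 0: (-5, 10) → (5, 10)
T4 shear: y ← y + 1·x: (5, 10) → (5, 15)
T5 rotate counter-clockwise with cos θ = 5/13, sin θ = 12/13: (5, 15) → (-155/13, 135/13)
T6 reflect across x = 0: (-155/13, 135/13) → (155/13, 135/13)

T(p) = (155/13, 135/13)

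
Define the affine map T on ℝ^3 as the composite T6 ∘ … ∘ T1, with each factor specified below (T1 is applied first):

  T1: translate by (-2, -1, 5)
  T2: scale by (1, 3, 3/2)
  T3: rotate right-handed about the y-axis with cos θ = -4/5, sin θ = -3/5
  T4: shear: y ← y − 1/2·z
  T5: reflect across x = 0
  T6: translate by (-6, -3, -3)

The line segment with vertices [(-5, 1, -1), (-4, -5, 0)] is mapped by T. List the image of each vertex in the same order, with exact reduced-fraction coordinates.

T1 translate by (-2, -1, 5): (-5, 1, -1) → (-7, 0, 4); (-4, -5, 0) → (-6, -6, 5)
T2 scale by (1, 3, 3/2): (-7, 0, 4) → (-7, 0, 6); (-6, -6, 5) → (-6, -18, 15/2)
T3 rotate right-handed about the y-axis with cos θ = -4/5, sin θ = -3/5: (-7, 0, 6) → (2, 0, -9); (-6, -18, 15/2) → (3/10, -18, -48/5)
T4 shear: y ← y − 1/2·z: (2, 0, -9) → (2, 9/2, -9); (3/10, -18, -48/5) → (3/10, -66/5, -48/5)
T5 reflect across x = 0: (2, 9/2, -9) → (-2, 9/2, -9); (3/10, -66/5, -48/5) → (-3/10, -66/5, -48/5)
T6 translate by (-6, -3, -3): (-2, 9/2, -9) → (-8, 3/2, -12); (-3/10, -66/5, -48/5) → (-63/10, -81/5, -63/5)

image vertices: (-8, 3/2, -12), (-63/10, -81/5, -63/5)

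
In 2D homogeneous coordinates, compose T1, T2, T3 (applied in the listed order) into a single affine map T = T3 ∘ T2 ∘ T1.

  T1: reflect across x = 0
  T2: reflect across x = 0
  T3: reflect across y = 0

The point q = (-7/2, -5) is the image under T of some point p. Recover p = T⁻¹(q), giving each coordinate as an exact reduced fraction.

p = (-7/2, 5)

T1 = [-1 0 0; 0 1 0; 0 0 1]
T2·T1 = [1 0 0; 0 1 0; 0 0 1]
T3·…·T1 = [1 0 0; 0 -1 0; 0 0 1]
det M = -1; M⁻¹ = [1 0 0; 0 -1 0; 0 0 1]
M⁻¹ · (-7/2, -5)ᵀ = (-7/2, 5)ᵀ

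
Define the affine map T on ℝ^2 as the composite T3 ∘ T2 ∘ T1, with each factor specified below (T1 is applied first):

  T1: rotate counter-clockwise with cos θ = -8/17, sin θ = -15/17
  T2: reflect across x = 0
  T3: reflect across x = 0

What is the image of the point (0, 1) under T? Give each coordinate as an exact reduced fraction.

T1 rotate counter-clockwise with cos θ = -8/17, sin θ = -15/17: (0, 1) → (15/17, -8/17)
T2 reflect across x = 0: (15/17, -8/17) → (-15/17, -8/17)
T3 reflect across x = 0: (-15/17, -8/17) → (15/17, -8/17)

T(p) = (15/17, -8/17)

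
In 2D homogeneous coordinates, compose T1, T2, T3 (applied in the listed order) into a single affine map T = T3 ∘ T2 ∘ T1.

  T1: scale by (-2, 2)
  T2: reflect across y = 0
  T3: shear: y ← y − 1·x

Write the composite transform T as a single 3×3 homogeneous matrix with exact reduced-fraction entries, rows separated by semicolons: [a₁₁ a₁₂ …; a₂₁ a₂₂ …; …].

T = [-2 0 0; 2 -2 0; 0 0 1]

T1 = [-2 0 0; 0 2 0; 0 0 1]
T2·T1 = [-2 0 0; 0 -2 0; 0 0 1]
T3·…·T1 = [-2 0 0; 2 -2 0; 0 0 1]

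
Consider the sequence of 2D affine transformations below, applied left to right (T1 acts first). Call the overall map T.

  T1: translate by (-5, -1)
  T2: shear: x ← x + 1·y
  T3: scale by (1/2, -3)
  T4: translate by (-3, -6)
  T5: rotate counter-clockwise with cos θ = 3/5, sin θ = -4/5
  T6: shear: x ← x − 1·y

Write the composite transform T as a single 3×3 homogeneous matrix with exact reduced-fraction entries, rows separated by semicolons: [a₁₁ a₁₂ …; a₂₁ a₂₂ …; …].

T1 = [1 0 -5; 0 1 -1; 0 0 1]
T2·T1 = [1 1 -6; 0 1 -1; 0 0 1]
T3·…·T1 = [1/2 1/2 -3; 0 -3 3; 0 0 1]
T4·…·T1 = [1/2 1/2 -6; 0 -3 -3; 0 0 1]
T5·…·T1 = [3/10 -21/10 -6; -2/5 -11/5 3; 0 0 1]
T6·…·T1 = [7/10 1/10 -9; -2/5 -11/5 3; 0 0 1]

T = [7/10 1/10 -9; -2/5 -11/5 3; 0 0 1]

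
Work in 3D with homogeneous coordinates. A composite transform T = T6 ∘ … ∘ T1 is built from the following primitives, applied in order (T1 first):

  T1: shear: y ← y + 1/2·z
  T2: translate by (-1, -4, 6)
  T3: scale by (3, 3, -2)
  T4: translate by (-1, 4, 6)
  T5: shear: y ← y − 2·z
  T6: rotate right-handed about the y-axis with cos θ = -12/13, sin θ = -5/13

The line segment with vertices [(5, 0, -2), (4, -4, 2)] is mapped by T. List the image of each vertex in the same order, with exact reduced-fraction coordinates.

image vertices: (-122/13, -7, 79/13), (-46/13, 3, 160/13)

T1 shear: y ← y + 1/2·z: (5, 0, -2) → (5, -1, -2); (4, -4, 2) → (4, -3, 2)
T2 translate by (-1, -4, 6): (5, -1, -2) → (4, -5, 4); (4, -3, 2) → (3, -7, 8)
T3 scale by (3, 3, -2): (4, -5, 4) → (12, -15, -8); (3, -7, 8) → (9, -21, -16)
T4 translate by (-1, 4, 6): (12, -15, -8) → (11, -11, -2); (9, -21, -16) → (8, -17, -10)
T5 shear: y ← y − 2·z: (11, -11, -2) → (11, -7, -2); (8, -17, -10) → (8, 3, -10)
T6 rotate right-handed about the y-axis with cos θ = -12/13, sin θ = -5/13: (11, -7, -2) → (-122/13, -7, 79/13); (8, 3, -10) → (-46/13, 3, 160/13)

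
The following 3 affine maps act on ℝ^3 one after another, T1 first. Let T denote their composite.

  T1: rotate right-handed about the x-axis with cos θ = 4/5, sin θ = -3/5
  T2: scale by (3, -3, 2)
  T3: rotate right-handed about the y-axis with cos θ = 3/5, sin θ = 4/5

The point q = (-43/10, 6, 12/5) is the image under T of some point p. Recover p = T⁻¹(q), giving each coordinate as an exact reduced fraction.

p = (-3/2, -1, -2)

T1 = [1 0 0 0; 0 4/5 3/5 0; 0 -3/5 4/5 0; 0 0 0 1]
T2·T1 = [3 0 0 0; 0 -12/5 -9/5 0; 0 -6/5 8/5 0; 0 0 0 1]
T3·…·T1 = [9/5 -24/25 32/25 0; 0 -12/5 -9/5 0; -12/5 -18/25 24/25 0; 0 0 0 1]
det M = -18; M⁻¹ = [1/5 0 -4/15 0; -6/25 -4/15 -9/50 0; 8/25 -1/5 6/25 0; 0 0 0 1]
M⁻¹ · (-43/10, 6, 12/5)ᵀ = (-3/2, -1, -2)ᵀ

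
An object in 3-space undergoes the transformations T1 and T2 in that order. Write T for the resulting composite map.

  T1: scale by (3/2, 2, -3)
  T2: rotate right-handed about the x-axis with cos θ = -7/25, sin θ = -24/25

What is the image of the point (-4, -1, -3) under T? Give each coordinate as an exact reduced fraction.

T(p) = (-6, 46/5, -3/5)

T1 scale by (3/2, 2, -3): (-4, -1, -3) → (-6, -2, 9)
T2 rotate right-handed about the x-axis with cos θ = -7/25, sin θ = -24/25: (-6, -2, 9) → (-6, 46/5, -3/5)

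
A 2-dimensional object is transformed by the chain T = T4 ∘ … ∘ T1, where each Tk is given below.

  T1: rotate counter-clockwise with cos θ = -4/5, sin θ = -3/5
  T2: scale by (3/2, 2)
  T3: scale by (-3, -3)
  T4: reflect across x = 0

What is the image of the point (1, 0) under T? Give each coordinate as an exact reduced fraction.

T1 rotate counter-clockwise with cos θ = -4/5, sin θ = -3/5: (1, 0) → (-4/5, -3/5)
T2 scale by (3/2, 2): (-4/5, -3/5) → (-6/5, -6/5)
T3 scale by (-3, -3): (-6/5, -6/5) → (18/5, 18/5)
T4 reflect across x = 0: (18/5, 18/5) → (-18/5, 18/5)

T(p) = (-18/5, 18/5)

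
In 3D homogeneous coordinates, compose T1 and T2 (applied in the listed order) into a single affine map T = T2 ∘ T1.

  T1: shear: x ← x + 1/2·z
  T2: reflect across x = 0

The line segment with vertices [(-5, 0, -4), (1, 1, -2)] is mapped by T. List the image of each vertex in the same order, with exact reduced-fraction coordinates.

T1 shear: x ← x + 1/2·z: (-5, 0, -4) → (-7, 0, -4); (1, 1, -2) → (0, 1, -2)
T2 reflect across x = 0: (-7, 0, -4) → (7, 0, -4); (0, 1, -2) → (0, 1, -2)

image vertices: (7, 0, -4), (0, 1, -2)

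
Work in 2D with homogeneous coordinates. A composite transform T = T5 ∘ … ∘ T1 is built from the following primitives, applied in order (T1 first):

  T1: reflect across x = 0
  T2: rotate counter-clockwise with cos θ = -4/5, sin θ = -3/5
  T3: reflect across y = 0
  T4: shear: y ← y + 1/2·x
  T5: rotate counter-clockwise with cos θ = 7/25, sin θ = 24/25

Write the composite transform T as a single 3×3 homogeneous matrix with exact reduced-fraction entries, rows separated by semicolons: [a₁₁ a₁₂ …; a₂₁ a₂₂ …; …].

T = [52/125 -111/125 0; 89/125 221/250 0; 0 0 1]

T1 = [-1 0 0; 0 1 0; 0 0 1]
T2·T1 = [4/5 3/5 0; 3/5 -4/5 0; 0 0 1]
T3·…·T1 = [4/5 3/5 0; -3/5 4/5 0; 0 0 1]
T4·…·T1 = [4/5 3/5 0; -1/5 11/10 0; 0 0 1]
T5·…·T1 = [52/125 -111/125 0; 89/125 221/250 0; 0 0 1]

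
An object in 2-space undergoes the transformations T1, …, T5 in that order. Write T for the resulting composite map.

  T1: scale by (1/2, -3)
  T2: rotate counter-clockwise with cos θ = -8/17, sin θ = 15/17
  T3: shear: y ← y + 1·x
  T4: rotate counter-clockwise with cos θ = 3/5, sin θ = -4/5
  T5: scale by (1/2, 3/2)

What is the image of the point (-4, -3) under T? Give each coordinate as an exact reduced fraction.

T(p) = (-73/10, -33/10)

T1 scale by (1/2, -3): (-4, -3) → (-2, 9)
T2 rotate counter-clockwise with cos θ = -8/17, sin θ = 15/17: (-2, 9) → (-7, -6)
T3 shear: y ← y + 1·x: (-7, -6) → (-7, -13)
T4 rotate counter-clockwise with cos θ = 3/5, sin θ = -4/5: (-7, -13) → (-73/5, -11/5)
T5 scale by (1/2, 3/2): (-73/5, -11/5) → (-73/10, -33/10)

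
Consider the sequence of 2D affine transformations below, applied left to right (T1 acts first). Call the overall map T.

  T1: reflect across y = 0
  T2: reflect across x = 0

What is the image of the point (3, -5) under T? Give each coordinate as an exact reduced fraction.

T(p) = (-3, 5)

T1 reflect across y = 0: (3, -5) → (3, 5)
T2 reflect across x = 0: (3, 5) → (-3, 5)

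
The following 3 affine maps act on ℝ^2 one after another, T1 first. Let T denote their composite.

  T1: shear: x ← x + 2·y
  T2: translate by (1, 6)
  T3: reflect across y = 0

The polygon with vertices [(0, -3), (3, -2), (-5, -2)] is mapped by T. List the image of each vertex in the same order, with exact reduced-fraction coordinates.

T1 shear: x ← x + 2·y: (0, -3) → (-6, -3); (3, -2) → (-1, -2); (-5, -2) → (-9, -2)
T2 translate by (1, 6): (-6, -3) → (-5, 3); (-1, -2) → (0, 4); (-9, -2) → (-8, 4)
T3 reflect across y = 0: (-5, 3) → (-5, -3); (0, 4) → (0, -4); (-8, 4) → (-8, -4)

image vertices: (-5, -3), (0, -4), (-8, -4)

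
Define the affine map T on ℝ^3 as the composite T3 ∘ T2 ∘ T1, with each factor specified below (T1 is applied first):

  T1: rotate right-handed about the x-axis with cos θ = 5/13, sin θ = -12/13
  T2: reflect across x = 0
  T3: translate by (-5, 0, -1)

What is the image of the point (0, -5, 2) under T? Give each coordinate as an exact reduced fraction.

T(p) = (-5, -1/13, 57/13)

T1 rotate right-handed about the x-axis with cos θ = 5/13, sin θ = -12/13: (0, -5, 2) → (0, -1/13, 70/13)
T2 reflect across x = 0: (0, -1/13, 70/13) → (0, -1/13, 70/13)
T3 translate by (-5, 0, -1): (0, -1/13, 70/13) → (-5, -1/13, 57/13)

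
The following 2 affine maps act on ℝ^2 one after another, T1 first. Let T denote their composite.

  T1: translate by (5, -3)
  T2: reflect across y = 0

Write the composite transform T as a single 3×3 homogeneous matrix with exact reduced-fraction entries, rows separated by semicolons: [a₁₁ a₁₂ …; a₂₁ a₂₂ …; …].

T1 = [1 0 5; 0 1 -3; 0 0 1]
T2·T1 = [1 0 5; 0 -1 3; 0 0 1]

T = [1 0 5; 0 -1 3; 0 0 1]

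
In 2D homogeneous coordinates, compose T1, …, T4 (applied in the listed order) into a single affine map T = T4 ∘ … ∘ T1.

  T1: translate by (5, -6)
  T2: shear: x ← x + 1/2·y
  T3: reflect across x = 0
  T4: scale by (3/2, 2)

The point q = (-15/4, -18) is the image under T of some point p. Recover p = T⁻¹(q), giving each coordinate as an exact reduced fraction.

p = (2, -3)

T1 = [1 0 5; 0 1 -6; 0 0 1]
T2·T1 = [1 1/2 2; 0 1 -6; 0 0 1]
T3·…·T1 = [-1 -1/2 -2; 0 1 -6; 0 0 1]
T4·…·T1 = [-3/2 -3/4 -3; 0 2 -12; 0 0 1]
det M = -3; M⁻¹ = [-2/3 -1/4 -5; 0 1/2 6; 0 0 1]
M⁻¹ · (-15/4, -18)ᵀ = (2, -3)ᵀ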